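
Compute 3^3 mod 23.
3^{3} = 27 ≡ 4 mod 23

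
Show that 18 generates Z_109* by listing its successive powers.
18^1, 18^2, ..., 18^{108} mod 109: [18, 106, 55, 9, 53, 82, 59, 81, 41, 84, 95, 75, 42, 102, 92, 21, 51, 46, 65, 80, 23, 87, 40, 66, 98, 20, 33, 49, 10, 71, 79, 5, 90, 94, 57, 45, 47, 83, 77, 78, 96, 93, 39, 48, 101, 74, 24, 105, 37, 12, 107, 73, 6, 108, 91, 3, 54, 100, 56, 27, 50, 28, 68, 25, 14, 34, 67, 7, 17, 88, 58, 63, 44, 29, 86, 22, 69, 43, 11, 89, 76, 60, 99, 38, 30, 104, 19, 15, 52, 64, 62, 26, 32, 31, 13, 16, 70, 61, 8, 35, 85, 4, 72, 97, 2, 36, 103, 1]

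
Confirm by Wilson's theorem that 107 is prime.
(106)! mod 107 = 106. Since this equals -1 mod 107, Wilson confirms 107 is prime.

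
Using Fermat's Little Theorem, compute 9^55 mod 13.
By Fermat: 9^{12} ≡ 1 (mod 13). 55 = 4×12 + 7. So 9^{55} ≡ 9^{7} ≡ 9 (mod 13)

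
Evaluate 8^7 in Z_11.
By repeated squaring mod 11: 8^{1}≡8, 8^{2}≡9, 8^{4}≡4. Then 8^{7} = 8^{4+2+1} ≡ 4 × 9 × 8 ≡ 2 mod 11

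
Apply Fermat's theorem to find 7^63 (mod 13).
By Fermat: 7^{12} ≡ 1 (mod 13). 63 = 5×12 + 3. So 7^{63} ≡ 7^{3} ≡ 5 (mod 13)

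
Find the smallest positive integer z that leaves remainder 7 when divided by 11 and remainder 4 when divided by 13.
M = 11 × 13 = 143. M₁ = 13, y₁ ≡ 6 mod 11. M₂ = 11, y₂ ≡ 6 mod 13. z = 7×13×6 + 4×11×6 ≡ 95 mod 143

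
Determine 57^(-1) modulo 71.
Since 71 is prime, by Fermat 57^(-1) ≡ 57^{69} ≡ 5 (mod 71). Verify: 57 × 5 = 285 ≡ 1 (mod 71)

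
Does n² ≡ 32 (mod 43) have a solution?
By Euler's criterion: 32^{21} ≡ 42 (mod 43). Since this equals -1 (≡ 42), 32 is not a QR.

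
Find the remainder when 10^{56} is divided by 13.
By Fermat: 10^{12} ≡ 1 (mod 13). 56 = 4×12 + 8. So 10^{56} ≡ 10^{8} ≡ 9 (mod 13)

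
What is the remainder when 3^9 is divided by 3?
By repeated squaring mod 3: 3^{1}≡0, 3^{2}≡0, 3^{4}≡0, 3^{8}≡0. Then 3^{9} = 3^{8+1} ≡ 0 × 0 ≡ 0 mod 3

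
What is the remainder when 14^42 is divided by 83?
By repeated squaring (mod 83): 14^{1}≡14, 14^{2}≡30, 14^{4}≡70, 14^{8}≡3, 14^{16}≡9, 14^{32}≡81. Then 14^{42} = 14^{32+8+2} ≡ 81 × 3 × 30 ≡ 69 (mod 83)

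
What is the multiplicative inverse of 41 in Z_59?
Since 59 is prime, by Fermat 41^(-1) ≡ 41^{57} ≡ 36 (mod 59). Verify: 41 × 36 = 1476 ≡ 1 (mod 59)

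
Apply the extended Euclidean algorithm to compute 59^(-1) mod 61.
Extended GCD: 59(30) + 61(-29) = 1. So 59^(-1) ≡ 30 mod 61. Verify: 59 × 30 = 1770 ≡ 1 mod 61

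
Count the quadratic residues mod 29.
Exactly half the non-zero residues mod a prime are QRs: (29-1)/2 = 14.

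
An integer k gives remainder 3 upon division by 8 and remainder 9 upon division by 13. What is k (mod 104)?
M = 8 × 13 = 104. M₁ = 13, y₁ ≡ 5 (mod 8). M₂ = 8, y₂ ≡ 5 (mod 13). k = 3×13×5 + 9×8×5 ≡ 35 (mod 104)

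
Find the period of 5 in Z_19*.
Powers of 5 mod 19: 5^1≡5, 5^2≡6, 5^3≡11, 5^4≡17, 5^5≡9, 5^6≡7, 5^7≡16, 5^8≡4, 5^9≡1. So the order of 5 is 9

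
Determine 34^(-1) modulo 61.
Since 61 is prime, by Fermat 34^(-1) ≡ 34^{59} ≡ 9 mod 61. Verify: 34 × 9 = 306 ≡ 1 mod 61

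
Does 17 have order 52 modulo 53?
17^{26} ≡ 1 (mod 53) and 26 < 52, so ord_53(17) = 26 ≠ 52 and 17 is not a primitive root.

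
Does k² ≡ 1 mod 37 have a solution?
By Euler's criterion: 1^{18} ≡ 1 mod 37. Since this equals 1, 1 is a QR.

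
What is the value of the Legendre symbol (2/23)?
(2/23) = 2^{11} mod 23 = 1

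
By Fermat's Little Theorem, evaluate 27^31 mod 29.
By Fermat: 27^{28} ≡ 1 (mod 29). So 27^{31} = 27^{28} · 27^{3} ≡ 27^{3} ≡ 21 (mod 29)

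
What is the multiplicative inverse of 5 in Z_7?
Since 7 is prime, by Fermat 5^(-1) ≡ 5^{5} ≡ 3 (mod 7). Verify: 5 × 3 = 15 ≡ 1 (mod 7)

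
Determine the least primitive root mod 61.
g = 2. For each prime q|60: 2^{30}≡60, 2^{20}≡47, 2^{12}≡9, none ≡ 1, so ord_61(2) = 60 and 2 is a primitive root.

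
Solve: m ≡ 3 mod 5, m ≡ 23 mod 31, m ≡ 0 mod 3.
M = 5 × 31 × 3 = 465. M₁ = 93, y₁ ≡ 2 mod 5. M₂ = 15, y₂ ≡ 29 mod 31. M₃ = 155, y₃ ≡ 2 mod 3. m = 3×93×2 + 23×15×29 + 0×155×2 ≡ 333 mod 465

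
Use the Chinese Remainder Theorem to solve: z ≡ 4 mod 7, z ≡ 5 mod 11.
M = 7 × 11 = 77. M₁ = 11, y₁ ≡ 2 mod 7. M₂ = 7, y₂ ≡ 8 mod 11. z = 4×11×2 + 5×7×8 ≡ 60 mod 77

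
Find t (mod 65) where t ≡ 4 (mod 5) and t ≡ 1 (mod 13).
M = 5 × 13 = 65. M₁ = 13, y₁ ≡ 2 (mod 5). M₂ = 5, y₂ ≡ 8 (mod 13). t = 4×13×2 + 1×5×8 ≡ 14 (mod 65)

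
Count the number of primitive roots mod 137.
A prime p has φ(p-1) primitive roots; here φ(136) = 64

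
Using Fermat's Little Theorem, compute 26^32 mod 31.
By Fermat: 26^{30} ≡ 1 mod 31. So 26^{32} = 26^{30} · 26^{2} ≡ 26^{2} ≡ 25 mod 31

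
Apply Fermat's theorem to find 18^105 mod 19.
By Fermat: 18^{18} ≡ 1 mod 19. 105 = 5×18 + 15. So 18^{105} ≡ 18^{15} ≡ 18 mod 19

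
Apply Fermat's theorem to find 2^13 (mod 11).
By Fermat: 2^{10} ≡ 1 (mod 11). So 2^{13} = 2^{10} · 2^{3} ≡ 2^{3} ≡ 8 (mod 11)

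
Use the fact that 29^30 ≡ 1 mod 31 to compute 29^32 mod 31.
By Fermat: 29^{30} ≡ 1 mod 31. So 29^{32} = 29^{30} · 29^{2} ≡ 29^{2} ≡ 4 mod 31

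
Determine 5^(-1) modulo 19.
Since 19 is prime, by Fermat 5^(-1) ≡ 5^{17} ≡ 4 (mod 19). Verify: 5 × 4 = 20 ≡ 1 (mod 19)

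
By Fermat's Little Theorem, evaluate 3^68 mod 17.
By Fermat: 3^{16} ≡ 1 (mod 17). 68 = 4×16 + 4. So 3^{68} ≡ 3^{4} ≡ 13 (mod 17)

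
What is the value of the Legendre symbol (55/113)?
(55/113) = 55^{56} mod 113 = -1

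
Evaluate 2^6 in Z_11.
By repeated squaring (mod 11): 2^{1}≡2, 2^{2}≡4, 2^{4}≡5. Then 2^{6} = 2^{4+2} ≡ 5 × 4 ≡ 9 (mod 11)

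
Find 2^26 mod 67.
By repeated squaring mod 67: 2^{1}≡2, 2^{2}≡4, 2^{4}≡16, 2^{8}≡55, 2^{16}≡10. Then 2^{26} = 2^{16+8+2} ≡ 10 × 55 × 4 ≡ 56 mod 67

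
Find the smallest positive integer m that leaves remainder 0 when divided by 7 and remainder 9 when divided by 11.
M = 7 × 11 = 77. M₁ = 11, y₁ ≡ 2 mod 7. M₂ = 7, y₂ ≡ 8 mod 11. m = 0×11×2 + 9×7×8 ≡ 42 mod 77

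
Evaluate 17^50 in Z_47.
Using Fermat: 17^{46} ≡ 1 mod 47. 50 ≡ 4 mod 46. So 17^{50} ≡ 17^{4} ≡ 2 mod 47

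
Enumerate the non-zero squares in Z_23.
Squares in Z_23*: {1, 2, 3, 4, 6, 8, 9, 12, 13, 16, 18}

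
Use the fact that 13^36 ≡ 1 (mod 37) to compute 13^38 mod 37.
By Fermat: 13^{36} ≡ 1 (mod 37). So 13^{38} = 13^{36} · 13^{2} ≡ 13^{2} ≡ 21 (mod 37)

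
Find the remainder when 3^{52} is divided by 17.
By Fermat: 3^{16} ≡ 1 (mod 17). 52 = 3×16 + 4. So 3^{52} ≡ 3^{4} ≡ 13 (mod 17)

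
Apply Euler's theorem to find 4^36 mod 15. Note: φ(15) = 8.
By Euler: 4^{8} ≡ 1 mod 15 since gcd(4, 15) = 1. 36 = 4×8 + 4. So 4^{36} ≡ 4^{4} ≡ 1 mod 15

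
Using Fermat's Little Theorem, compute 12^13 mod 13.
By Fermat: 12^{12} ≡ 1 mod 13. So 12^{13} = 12^{12} · 12^{1} ≡ 12^{1} ≡ 12 mod 13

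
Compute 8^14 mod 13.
Using Fermat: 8^{12} ≡ 1 (mod 13). 14 ≡ 2 (mod 12). So 8^{14} ≡ 8^{2} ≡ 12 (mod 13)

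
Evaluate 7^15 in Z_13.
Using Fermat: 7^{12} ≡ 1 (mod 13). 15 ≡ 3 (mod 12). So 7^{15} ≡ 7^{3} ≡ 5 (mod 13)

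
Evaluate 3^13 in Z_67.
By repeated squaring (mod 67): 3^{1}≡3, 3^{2}≡9, 3^{4}≡14, 3^{8}≡62. Then 3^{13} = 3^{8+4+1} ≡ 62 × 14 × 3 ≡ 58 (mod 67)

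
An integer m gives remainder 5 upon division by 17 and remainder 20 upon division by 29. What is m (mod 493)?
M = 17 × 29 = 493. M₁ = 29, y₁ ≡ 10 (mod 17). M₂ = 17, y₂ ≡ 12 (mod 29). m = 5×29×10 + 20×17×12 ≡ 107 (mod 493)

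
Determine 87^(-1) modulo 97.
Since 97 is prime, by Fermat 87^(-1) ≡ 87^{95} ≡ 29 (mod 97). Verify: 87 × 29 = 2523 ≡ 1 (mod 97)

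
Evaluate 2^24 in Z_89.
By repeated squaring mod 89: 2^{1}≡2, 2^{2}≡4, 2^{4}≡16, 2^{8}≡78, 2^{16}≡32. Then 2^{24} = 2^{16+8} ≡ 32 × 78 ≡ 4 mod 89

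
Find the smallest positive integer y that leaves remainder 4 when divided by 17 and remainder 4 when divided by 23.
M = 17 × 23 = 391. M₁ = 23, y₁ ≡ 3 (mod 17). M₂ = 17, y₂ ≡ 19 (mod 23). y = 4×23×3 + 4×17×19 ≡ 4 (mod 391)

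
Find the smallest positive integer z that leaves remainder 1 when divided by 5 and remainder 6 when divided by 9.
M = 5 × 9 = 45. M₁ = 9, y₁ ≡ 4 mod 5. M₂ = 5, y₂ ≡ 2 mod 9. z = 1×9×4 + 6×5×2 ≡ 6 mod 45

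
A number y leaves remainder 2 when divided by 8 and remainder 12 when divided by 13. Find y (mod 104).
M = 8 × 13 = 104. M₁ = 13, y₁ ≡ 5 (mod 8). M₂ = 8, y₂ ≡ 5 (mod 13). y = 2×13×5 + 12×8×5 ≡ 90 (mod 104)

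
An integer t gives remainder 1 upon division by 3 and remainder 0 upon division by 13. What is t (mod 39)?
M = 3 × 13 = 39. M₁ = 13, y₁ ≡ 1 (mod 3). M₂ = 3, y₂ ≡ 9 (mod 13). t = 1×13×1 + 0×3×9 ≡ 13 (mod 39)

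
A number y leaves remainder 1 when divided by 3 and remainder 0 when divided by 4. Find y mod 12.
M = 3 × 4 = 12. M₁ = 4, y₁ ≡ 1 mod 3. M₂ = 3, y₂ ≡ 3 mod 4. y = 1×4×1 + 0×3×3 ≡ 4 mod 12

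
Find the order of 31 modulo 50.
Powers of 31 mod 50: 31^1≡31, 31^2≡11, 31^3≡41, 31^4≡21, 31^5≡1. So the order of 31 is 5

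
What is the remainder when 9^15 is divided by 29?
By repeated squaring (mod 29): 9^{1}≡9, 9^{2}≡23, 9^{4}≡7, 9^{8}≡20. Then 9^{15} = 9^{8+4+2+1} ≡ 20 × 7 × 23 × 9 ≡ 9 (mod 29)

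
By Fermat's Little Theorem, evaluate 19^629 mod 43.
By Fermat: 19^{42} ≡ 1 mod 43. 629 ≡ 41 mod 42. So 19^{629} ≡ 19^{41} ≡ 34 mod 43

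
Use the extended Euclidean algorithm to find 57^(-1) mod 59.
Extended GCD: 57(29) + 59(-28) = 1. So 57^(-1) ≡ 29 mod 59. Verify: 57 × 29 = 1653 ≡ 1 mod 59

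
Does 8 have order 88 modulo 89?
8^{11} ≡ 1 (mod 89) and 11 < 88, so ord_89(8) = 11 ≠ 88 and 8 is not a primitive root.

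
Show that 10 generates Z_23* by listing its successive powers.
10^1, 10^2, ..., 10^{22} mod 23: [10, 8, 11, 18, 19, 6, 14, 2, 20, 16, 22, 13, 15, 12, 5, 4, 17, 9, 21, 3, 7, 1]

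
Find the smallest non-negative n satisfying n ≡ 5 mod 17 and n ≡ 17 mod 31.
M = 17 × 31 = 527. M₁ = 31, y₁ ≡ 11 mod 17. M₂ = 17, y₂ ≡ 11 mod 31. n = 5×31×11 + 17×17×11 ≡ 141 mod 527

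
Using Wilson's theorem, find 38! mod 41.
(40)! = (38)! × (39) × (40) ≡ -1 (mod 41). So (38)! ≡ -1 × [(40)(39)]^(-1) ≡ 20 (mod 41)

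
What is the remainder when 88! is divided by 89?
By Wilson's theorem, (88)! ≡ -1 ≡ 88 (mod 89)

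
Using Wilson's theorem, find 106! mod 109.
(108)! = (106)! × (107) × (108) ≡ -1 (mod 109). So (106)! ≡ -1 × [(108)(107)]^(-1) ≡ 54 (mod 109)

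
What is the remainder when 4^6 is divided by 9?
By repeated squaring (mod 9): 4^{1}≡4, 4^{2}≡7, 4^{4}≡4. Then 4^{6} = 4^{4+2} ≡ 4 × 7 ≡ 1 (mod 9)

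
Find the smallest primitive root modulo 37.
g = 2. Powers: [2, 4, 8, 16, 32, 27, 17, ...] generates all 36 non-zero residues.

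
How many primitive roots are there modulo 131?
There are φ(131-1) = φ(130) = 48 primitive roots modulo 131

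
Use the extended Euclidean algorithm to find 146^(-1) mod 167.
Extended GCD: 146(-8) + 167(7) = 1. So 146^(-1) ≡ -8 ≡ 159 (mod 167). Verify: 146 × 159 = 23214 ≡ 1 (mod 167)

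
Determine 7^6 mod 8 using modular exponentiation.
By repeated squaring mod 8: 7^{1}≡7, 7^{2}≡1, 7^{4}≡1. Then 7^{6} = 7^{4+2} ≡ 1 × 1 ≡ 1 mod 8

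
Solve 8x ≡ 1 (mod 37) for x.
Since 37 is prime, by Fermat 8^(-1) ≡ 8^{35} ≡ 14 (mod 37). Verify: 8 × 14 = 112 ≡ 1 (mod 37)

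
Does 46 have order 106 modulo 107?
ord_107(46) divides 106. For each prime q|106: 46^{53}≡106, 46^{2}≡83, none ≡ 1. So 46 has order 106 and is a primitive root mod 107.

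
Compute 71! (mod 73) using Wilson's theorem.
(72)! = (71)! × (72) ≡ -1 (mod 73). So (71)! ≡ -1 × (72)^(-1) ≡ (-1)×(-1) = 1 (mod 73)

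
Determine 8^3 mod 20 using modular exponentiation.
8^{3} = 512 ≡ 12 mod 20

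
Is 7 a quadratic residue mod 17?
By Euler's criterion: 7^{8} ≡ 16 (mod 17). Since this equals -1 (≡ 16), 7 is not a QR.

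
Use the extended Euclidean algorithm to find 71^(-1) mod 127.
Extended GCD: 71(34) + 127(-19) = 1. So 71^(-1) ≡ 34 (mod 127). Verify: 71 × 34 = 2414 ≡ 1 (mod 127)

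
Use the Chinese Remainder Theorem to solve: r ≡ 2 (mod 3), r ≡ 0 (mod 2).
M = 3 × 2 = 6. M₁ = 2, y₁ ≡ 2 (mod 3). M₂ = 3, y₂ ≡ 1 (mod 2). r = 2×2×2 + 0×3×1 ≡ 2 (mod 6)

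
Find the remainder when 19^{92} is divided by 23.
By Fermat: 19^{22} ≡ 1 mod 23. 92 = 4×22 + 4. So 19^{92} ≡ 19^{4} ≡ 3 mod 23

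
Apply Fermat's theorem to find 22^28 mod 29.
By Fermat's Little Theorem, 22^{28} ≡ 1 mod 29 since 29 is prime and gcd(22, 29) = 1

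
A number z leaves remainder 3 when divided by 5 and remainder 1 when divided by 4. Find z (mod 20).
M = 5 × 4 = 20. M₁ = 4, y₁ ≡ 4 (mod 5). M₂ = 5, y₂ ≡ 1 (mod 4). z = 3×4×4 + 1×5×1 ≡ 13 (mod 20)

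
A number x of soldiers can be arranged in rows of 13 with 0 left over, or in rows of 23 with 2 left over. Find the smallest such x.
M = 13 × 23 = 299. M₁ = 23, y₁ ≡ 4 mod 13. M₂ = 13, y₂ ≡ 16 mod 23. x = 0×23×4 + 2×13×16 ≡ 117 mod 299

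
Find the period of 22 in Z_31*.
Powers of 22 mod 31: 22^1≡22, 22^2≡19, 22^3≡15, 22^4≡20, 22^5≡6, 22^6≡8, 22^7≡21, 22^8≡28, 22^9≡27, 22^10≡5, 22^11≡17, 22^12≡2, 22^13≡13, 22^14≡7, 22^15≡30, 22^16≡9, 22^17≡12, 22^18≡16, 22^19≡11, 22^20≡25, 22^21≡23, 22^22≡10, 22^23≡3, 22^24≡4, 22^25≡26, 22^26≡14, 22^27≡29, 22^28≡18, 22^29≡24, 22^30≡1. ord_31(22) = 30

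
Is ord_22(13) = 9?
Powers of 13 mod 22: 13^1≡13, 13^2≡15, 13^3≡19, 13^4≡5, 13^5≡21, 13^6≡9, 13^7≡7, 13^8≡3, 13^9≡17, 13^10≡1. 13^9≡17≢1, so ord ≠ 9. No, the actual order is 10.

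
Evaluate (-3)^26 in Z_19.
Using Fermat: (-3)^{18} ≡ 1 mod 19. 26 ≡ 8 mod 18. So (-3)^{26} ≡ (-3)^{8} ≡ 6 mod 19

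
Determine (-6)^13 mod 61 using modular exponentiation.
By repeated squaring (mod 61): (-6)^{1}≡55, (-6)^{2}≡36, (-6)^{4}≡15, (-6)^{8}≡42. Then (-6)^{13} = (-6)^{8+4+1} ≡ 42 × 15 × 55 ≡ 2 (mod 61)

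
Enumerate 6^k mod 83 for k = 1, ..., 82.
6^1, 6^2, ..., 6^{82} mod 83: [6, 36, 50, 51, 57, 10, 60, 28, 2, 12, 72, 17, 19, 31, 20, 37, 56, 4, 24, 61, 34, 38, 62, 40, 74, 29, 8, 48, 39, 68, 76, 41, 80, 65, 58, 16, 13, 78, 53, 69, 82, 77, 47, 33, 32, 26, 73, 23, 55, 81, 71, 11, 66, 64, 52, 63, 46, 27, 79, 59, 22, 49, 45, 21, 43, 9, 54, 75, 35, 44, 15, 7, 42, 3, 18, 25, 67, 70, 5, 30, 14, 1]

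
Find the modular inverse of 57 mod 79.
Since 79 is prime, by Fermat 57^(-1) ≡ 57^{77} ≡ 61 (mod 79). Verify: 57 × 61 = 3477 ≡ 1 (mod 79)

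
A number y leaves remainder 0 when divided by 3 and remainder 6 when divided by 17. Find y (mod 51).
M = 3 × 17 = 51. M₁ = 17, y₁ ≡ 2 (mod 3). M₂ = 3, y₂ ≡ 6 (mod 17). y = 0×17×2 + 6×3×6 ≡ 6 (mod 51)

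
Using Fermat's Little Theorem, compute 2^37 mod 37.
By Fermat: 2^{36} ≡ 1 (mod 37). So 2^{37} = 2^{36} · 2^{1} ≡ 2^{1} ≡ 2 (mod 37)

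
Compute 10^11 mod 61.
By repeated squaring mod 61: 10^{1}≡10, 10^{2}≡39, 10^{4}≡57, 10^{8}≡16. Then 10^{11} = 10^{8+2+1} ≡ 16 × 39 × 10 ≡ 18 mod 61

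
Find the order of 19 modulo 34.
Powers of 19 mod 34: 19^1≡19, 19^2≡21, 19^3≡25, 19^4≡33, 19^5≡15, 19^6≡13, 19^7≡9, 19^8≡1. Order = 8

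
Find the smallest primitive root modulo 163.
g = 2. For each prime q|162: 2^{81}≡162, 2^{54}≡104, none ≡ 1, so ord_163(2) = 162 and 2 is a primitive root.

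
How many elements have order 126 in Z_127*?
There are φ(127-1) = φ(126) = 36 primitive roots modulo 127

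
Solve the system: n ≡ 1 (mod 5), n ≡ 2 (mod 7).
M = 5 × 7 = 35. M₁ = 7, y₁ ≡ 3 (mod 5). M₂ = 5, y₂ ≡ 3 (mod 7). n = 1×7×3 + 2×5×3 ≡ 16 (mod 35)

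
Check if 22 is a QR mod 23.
By Euler's criterion: 22^{11} ≡ 22 mod 23. Since this equals -1 (≡ 22), 22 is not a QR.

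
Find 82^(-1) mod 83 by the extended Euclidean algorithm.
Extended GCD: 82(-1) + 83(1) = 1. So 82^(-1) ≡ -1 ≡ 82 mod 83. Verify: 82 × 82 = 6724 ≡ 1 mod 83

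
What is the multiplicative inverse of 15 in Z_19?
Since 19 is prime, by Fermat 15^(-1) ≡ 15^{17} ≡ 14 mod 19. Verify: 15 × 14 = 210 ≡ 1 mod 19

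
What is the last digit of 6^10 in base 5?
Using Fermat: 6^{4} ≡ 1 (mod 5). 10 ≡ 2 (mod 4). So 6^{10} ≡ 6^{2} ≡ 1 (mod 5)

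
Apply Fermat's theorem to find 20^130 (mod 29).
By Fermat: 20^{28} ≡ 1 (mod 29). 130 = 4×28 + 18. So 20^{130} ≡ 20^{18} ≡ 7 (mod 29)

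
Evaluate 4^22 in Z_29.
By repeated squaring mod 29: 4^{1}≡4, 4^{2}≡16, 4^{4}≡24, 4^{8}≡25, 4^{16}≡16. Then 4^{22} = 4^{16+4+2} ≡ 16 × 24 × 16 ≡ 25 mod 29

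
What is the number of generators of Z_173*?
Number of primitive roots mod 173 = φ(p-1) = φ(172) = 84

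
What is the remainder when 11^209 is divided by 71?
Using Fermat: 11^{70} ≡ 1 mod 71. 209 ≡ 69 mod 70. So 11^{209} ≡ 11^{69} ≡ 13 mod 71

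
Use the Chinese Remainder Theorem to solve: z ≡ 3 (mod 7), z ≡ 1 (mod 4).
M = 7 × 4 = 28. M₁ = 4, y₁ ≡ 2 (mod 7). M₂ = 7, y₂ ≡ 3 (mod 4). z = 3×4×2 + 1×7×3 ≡ 17 (mod 28)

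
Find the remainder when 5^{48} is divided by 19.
By Fermat: 5^{18} ≡ 1 (mod 19). 48 = 2×18 + 12. So 5^{48} ≡ 5^{12} ≡ 11 (mod 19)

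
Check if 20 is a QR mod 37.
By Euler's criterion: 20^{18} ≡ 36 mod 37. Since this equals -1 (≡ 36), 20 is not a QR.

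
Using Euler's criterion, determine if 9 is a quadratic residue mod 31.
By Euler's criterion: 9^{15} ≡ 1 mod 31. Since this equals 1, 9 is a QR.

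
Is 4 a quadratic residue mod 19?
By Euler's criterion: 4^{9} ≡ 1 (mod 19). Since this equals 1, 4 is a QR.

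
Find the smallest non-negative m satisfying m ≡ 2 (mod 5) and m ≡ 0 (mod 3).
M = 5 × 3 = 15. M₁ = 3, y₁ ≡ 2 (mod 5). M₂ = 5, y₂ ≡ 2 (mod 3). m = 2×3×2 + 0×5×2 ≡ 12 (mod 15)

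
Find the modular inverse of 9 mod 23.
Since 23 is prime, by Fermat 9^(-1) ≡ 9^{21} ≡ 18 (mod 23). Verify: 9 × 18 = 162 ≡ 1 (mod 23)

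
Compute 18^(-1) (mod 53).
Since 53 is prime, by Fermat 18^(-1) ≡ 18^{51} ≡ 3 (mod 53). Verify: 18 × 3 = 54 ≡ 1 (mod 53)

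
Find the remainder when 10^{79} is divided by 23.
By Fermat: 10^{22} ≡ 1 (mod 23). 79 = 3×22 + 13. So 10^{79} ≡ 10^{13} ≡ 15 (mod 23)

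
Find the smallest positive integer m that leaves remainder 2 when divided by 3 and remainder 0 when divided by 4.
M = 3 × 4 = 12. M₁ = 4, y₁ ≡ 1 mod 3. M₂ = 3, y₂ ≡ 3 mod 4. m = 2×4×1 + 0×3×3 ≡ 8 mod 12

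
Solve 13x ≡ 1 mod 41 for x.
Since 41 is prime, by Fermat 13^(-1) ≡ 13^{39} ≡ 19 mod 41. Verify: 13 × 19 = 247 ≡ 1 mod 41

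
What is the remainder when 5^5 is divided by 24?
By repeated squaring (mod 24): 5^{1}≡5, 5^{2}≡1, 5^{4}≡1. Then 5^{5} = 5^{4+1} ≡ 1 × 5 ≡ 5 (mod 24)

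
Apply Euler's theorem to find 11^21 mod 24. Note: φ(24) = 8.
By Euler: 11^{8} ≡ 1 mod 24 since gcd(11, 24) = 1. 21 = 2×8 + 5. So 11^{21} ≡ 11^{5} ≡ 11 mod 24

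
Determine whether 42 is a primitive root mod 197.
42^{49} ≡ 1 (mod 197) and 49 < 196, so ord_197(42) = 49 ≠ 196 and 42 is not a primitive root.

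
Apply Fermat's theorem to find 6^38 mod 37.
By Fermat: 6^{36} ≡ 1 mod 37. So 6^{38} = 6^{36} · 6^{2} ≡ 6^{2} ≡ 36 mod 37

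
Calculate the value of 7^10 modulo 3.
Using Fermat: 7^{2} ≡ 1 (mod 3). 10 ≡ 0 (mod 2). So 7^{10} ≡ 7^{0} ≡ 1 (mod 3)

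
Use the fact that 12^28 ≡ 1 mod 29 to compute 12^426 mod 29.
By Fermat: 12^{28} ≡ 1 mod 29. 426 ≡ 6 mod 28. So 12^{426} ≡ 12^{6} ≡ 28 mod 29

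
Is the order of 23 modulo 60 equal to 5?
Powers of 23 mod 60: 23^1≡23, 23^2≡49, 23^3≡47, 23^4≡1. Already 23^4≡1, so the order is 4 < 5. No, the actual order is 4.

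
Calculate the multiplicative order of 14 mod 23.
Powers of 14 mod 23: 14^1≡14, 14^2≡12, 14^3≡7, 14^4≡6, 14^5≡15, 14^6≡3, 14^7≡19, 14^8≡13, 14^9≡21, 14^10≡18, 14^11≡22, 14^12≡9, 14^13≡11, 14^14≡16, 14^15≡17, 14^16≡8, 14^17≡20, 14^18≡4, 14^19≡10, 14^20≡2, 14^21≡5, 14^22≡1. ord_23(14) = 22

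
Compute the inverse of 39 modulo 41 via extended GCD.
Extended GCD: 39(20) + 41(-19) = 1. So 39^(-1) ≡ 20 mod 41. Verify: 39 × 20 = 780 ≡ 1 mod 41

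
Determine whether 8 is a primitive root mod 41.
8^{20} ≡ 1 mod 41 and 20 < 40, so ord_41(8) = 20 ≠ 40 and 8 is not a primitive root.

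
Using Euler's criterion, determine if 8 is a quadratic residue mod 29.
By Euler's criterion: 8^{14} ≡ 28 mod 29. Since this equals -1 (≡ 28), 8 is not a QR.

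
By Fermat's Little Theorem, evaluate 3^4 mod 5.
By Fermat's Little Theorem, 3^{4} ≡ 1 (mod 5) since 5 is prime and gcd(3, 5) = 1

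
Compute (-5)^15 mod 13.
Using Fermat: (-5)^{12} ≡ 1 mod 13. 15 ≡ 3 mod 12. So (-5)^{15} ≡ (-5)^{3} ≡ 5 mod 13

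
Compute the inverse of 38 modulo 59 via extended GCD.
Extended GCD: 38(14) + 59(-9) = 1. So 38^(-1) ≡ 14 (mod 59). Verify: 38 × 14 = 532 ≡ 1 (mod 59)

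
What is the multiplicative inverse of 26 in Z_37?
Since 37 is prime, by Fermat 26^(-1) ≡ 26^{35} ≡ 10 mod 37. Verify: 26 × 10 = 260 ≡ 1 mod 37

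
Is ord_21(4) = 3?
Powers of 4 mod 21: 4^1≡4, 4^2≡16, 4^3≡1. First k with 4^k≡1 is k=3. Yes, ord_21(4) = 3.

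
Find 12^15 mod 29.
By repeated squaring mod 29: 12^{1}≡12, 12^{2}≡28, 12^{4}≡1, 12^{8}≡1. Then 12^{15} = 12^{8+4+2+1} ≡ 1 × 1 × 28 × 12 ≡ 17 mod 29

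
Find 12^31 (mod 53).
By repeated squaring (mod 53): 12^{1}≡12, 12^{2}≡38, 12^{4}≡13, 12^{8}≡10, 12^{16}≡47. Then 12^{31} = 12^{16+8+4+2+1} ≡ 47 × 10 × 13 × 38 × 12 ≡ 3 (mod 53)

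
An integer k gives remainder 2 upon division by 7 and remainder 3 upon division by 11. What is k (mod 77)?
M = 7 × 11 = 77. M₁ = 11, y₁ ≡ 2 (mod 7). M₂ = 7, y₂ ≡ 8 (mod 11). k = 2×11×2 + 3×7×8 ≡ 58 (mod 77)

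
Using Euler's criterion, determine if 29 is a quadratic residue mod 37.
By Euler's criterion: 29^{18} ≡ 36 (mod 37). Since this equals -1 (≡ 36), 29 is not a QR.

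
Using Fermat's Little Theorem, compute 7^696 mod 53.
By Fermat: 7^{52} ≡ 1 (mod 53). 696 ≡ 20 (mod 52). So 7^{696} ≡ 7^{20} ≡ 24 (mod 53)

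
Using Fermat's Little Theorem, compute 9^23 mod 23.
By Fermat: 9^{22} ≡ 1 mod 23. So 9^{23} = 9^{22} · 9^{1} ≡ 9^{1} ≡ 9 mod 23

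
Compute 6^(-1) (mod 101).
Since 101 is prime, by Fermat 6^(-1) ≡ 6^{99} ≡ 17 (mod 101). Verify: 6 × 17 = 102 ≡ 1 (mod 101)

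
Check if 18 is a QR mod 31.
By Euler's criterion: 18^{15} ≡ 1 (mod 31). Since this equals 1, 18 is a QR.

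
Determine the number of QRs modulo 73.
For prime 73, there are (p-1)/2 = (73-1)/2 = 36 quadratic residues (excluding 0).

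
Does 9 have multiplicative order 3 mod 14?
Powers of 9 mod 14: 9^1≡9, 9^2≡11, 9^3≡1. First k with 9^k≡1 is k=3. Yes, ord_14(9) = 3.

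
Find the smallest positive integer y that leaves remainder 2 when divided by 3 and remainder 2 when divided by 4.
M = 3 × 4 = 12. M₁ = 4, y₁ ≡ 1 mod 3. M₂ = 3, y₂ ≡ 3 mod 4. y = 2×4×1 + 2×3×3 ≡ 2 mod 12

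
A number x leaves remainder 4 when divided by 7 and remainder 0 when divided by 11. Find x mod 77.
M = 7 × 11 = 77. M₁ = 11, y₁ ≡ 2 mod 7. M₂ = 7, y₂ ≡ 8 mod 11. x = 4×11×2 + 0×7×8 ≡ 11 mod 77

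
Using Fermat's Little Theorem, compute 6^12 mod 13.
By Fermat's Little Theorem, 6^{12} ≡ 1 mod 13 since 13 is prime and gcd(6, 13) = 1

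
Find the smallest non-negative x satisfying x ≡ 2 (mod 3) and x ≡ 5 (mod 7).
M = 3 × 7 = 21. M₁ = 7, y₁ ≡ 1 (mod 3). M₂ = 3, y₂ ≡ 5 (mod 7). x = 2×7×1 + 5×3×5 ≡ 5 (mod 21)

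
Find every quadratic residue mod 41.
Quadratic residues modulo 41: {1, 2, 4, 5, 8, 9, 10, 16, 18, 20, 21, 23, 25, 31, 32, 33, 36, 37, 39, 40}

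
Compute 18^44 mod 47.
By repeated squaring (mod 47): 18^{1}≡18, 18^{2}≡42, 18^{4}≡25, 18^{8}≡14, 18^{16}≡8, 18^{32}≡17. Then 18^{44} = 18^{32+8+4} ≡ 17 × 14 × 25 ≡ 28 (mod 47)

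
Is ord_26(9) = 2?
Powers of 9 mod 26: 9^1≡9, 9^2≡3, 9^3≡1. 9^2≡3≢1, so ord ≠ 2. No, the actual order is 3.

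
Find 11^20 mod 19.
Using Fermat: 11^{18} ≡ 1 mod 19. 20 ≡ 2 mod 18. So 11^{20} ≡ 11^{2} ≡ 7 mod 19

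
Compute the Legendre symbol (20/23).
(20/23) = 20^{11} mod 23 = -1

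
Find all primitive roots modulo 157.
There are φ(156) = 48 primitive roots mod 157: {5, 6, 15, 18, 20, 21, 24, 26, 34, 38, 43, 53, 55, 60, 61, 62, 63, 66, 69, 70, 72, 73, 74, 77, 80, 83, 84, 85, 87, 88, 91, 94, 95, 96, 97, 102, 104, 114, 119, 123, 131, 133, 136, 137, 139, 142, 151, 152}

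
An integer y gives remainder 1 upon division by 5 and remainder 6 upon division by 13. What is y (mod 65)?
M = 5 × 13 = 65. M₁ = 13, y₁ ≡ 2 (mod 5). M₂ = 5, y₂ ≡ 8 (mod 13). y = 1×13×2 + 6×5×8 ≡ 6 (mod 65)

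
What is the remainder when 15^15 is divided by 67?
By repeated squaring (mod 67): 15^{1}≡15, 15^{2}≡24, 15^{4}≡40, 15^{8}≡59. Then 15^{15} = 15^{8+4+2+1} ≡ 59 × 40 × 24 × 15 ≡ 40 (mod 67)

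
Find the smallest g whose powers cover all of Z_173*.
g = 2. For each prime q|172: 2^{86}≡172, 2^{4}≡16, none ≡ 1, so ord_173(2) = 172 and 2 is a primitive root.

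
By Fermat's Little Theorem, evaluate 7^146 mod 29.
By Fermat: 7^{28} ≡ 1 mod 29. 146 = 5×28 + 6. So 7^{146} ≡ 7^{6} ≡ 25 mod 29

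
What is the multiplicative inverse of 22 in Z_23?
Since 23 is prime, by Fermat 22^(-1) ≡ 22^{21} ≡ 22 (mod 23). Verify: 22 × 22 = 484 ≡ 1 (mod 23)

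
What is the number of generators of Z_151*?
Number of primitive roots mod 151 = φ(p-1) = φ(150) = 40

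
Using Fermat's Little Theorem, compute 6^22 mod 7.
By Fermat: 6^{6} ≡ 1 (mod 7). 22 = 3×6 + 4. So 6^{22} ≡ 6^{4} ≡ 1 (mod 7)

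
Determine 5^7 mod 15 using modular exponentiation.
By repeated squaring (mod 15): 5^{1}≡5, 5^{2}≡10, 5^{4}≡10. Then 5^{7} = 5^{4+2+1} ≡ 10 × 10 × 5 ≡ 5 (mod 15)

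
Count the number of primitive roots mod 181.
There are φ(181-1) = φ(180) = 48 primitive roots modulo 181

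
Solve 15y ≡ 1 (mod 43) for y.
Since 43 is prime, by Fermat 15^(-1) ≡ 15^{41} ≡ 23 (mod 43). Verify: 15 × 23 = 345 ≡ 1 (mod 43)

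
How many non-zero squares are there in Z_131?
Exactly half the non-zero residues mod a prime are QRs: (131-1)/2 = 65.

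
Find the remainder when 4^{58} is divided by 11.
By Fermat: 4^{10} ≡ 1 mod 11. 58 = 5×10 + 8. So 4^{58} ≡ 4^{8} ≡ 9 mod 11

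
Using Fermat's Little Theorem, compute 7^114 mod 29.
By Fermat: 7^{28} ≡ 1 (mod 29). 114 = 4×28 + 2. So 7^{114} ≡ 7^{2} ≡ 20 (mod 29)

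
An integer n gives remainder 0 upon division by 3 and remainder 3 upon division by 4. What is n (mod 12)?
M = 3 × 4 = 12. M₁ = 4, y₁ ≡ 1 (mod 3). M₂ = 3, y₂ ≡ 3 (mod 4). n = 0×4×1 + 3×3×3 ≡ 3 (mod 12)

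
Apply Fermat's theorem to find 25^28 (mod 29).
By Fermat's Little Theorem, 25^{28} ≡ 1 (mod 29) since 29 is prime and gcd(25, 29) = 1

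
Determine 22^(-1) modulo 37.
Since 37 is prime, by Fermat 22^(-1) ≡ 22^{35} ≡ 32 (mod 37). Verify: 22 × 32 = 704 ≡ 1 (mod 37)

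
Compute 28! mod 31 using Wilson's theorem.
(30)! = (28)! × (29) × (30) ≡ -1 mod 31. So (28)! ≡ -1 × [(30)(29)]^(-1) ≡ 15 mod 31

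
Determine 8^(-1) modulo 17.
Since 17 is prime, by Fermat 8^(-1) ≡ 8^{15} ≡ 15 mod 17. Verify: 8 × 15 = 120 ≡ 1 mod 17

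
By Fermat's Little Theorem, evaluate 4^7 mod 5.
By Fermat: 4^{4} ≡ 1 mod 5. So 4^{7} = 4^{4} · 4^{3} ≡ 4^{3} ≡ 4 mod 5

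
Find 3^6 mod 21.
By repeated squaring mod 21: 3^{1}≡3, 3^{2}≡9, 3^{4}≡18. Then 3^{6} = 3^{4+2} ≡ 18 × 9 ≡ 15 mod 21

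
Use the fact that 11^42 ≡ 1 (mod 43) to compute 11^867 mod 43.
By Fermat: 11^{42} ≡ 1 (mod 43). 867 ≡ 27 (mod 42). So 11^{867} ≡ 11^{27} ≡ 4 (mod 43)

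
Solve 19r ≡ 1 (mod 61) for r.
Since 61 is prime, by Fermat 19^(-1) ≡ 19^{59} ≡ 45 (mod 61). Verify: 19 × 45 = 855 ≡ 1 (mod 61)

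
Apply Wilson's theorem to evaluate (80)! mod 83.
(82)! = (80)! × (81) × (82) ≡ -1 (mod 83). So (80)! ≡ -1 × [(82)(81)]^(-1) ≡ 41 (mod 83)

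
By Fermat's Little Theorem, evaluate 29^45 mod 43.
By Fermat: 29^{42} ≡ 1 mod 43. So 29^{45} = 29^{42} · 29^{3} ≡ 29^{3} ≡ 8 mod 43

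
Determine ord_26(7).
Powers of 7 mod 26: 7^1≡7, 7^2≡23, 7^3≡5, 7^4≡9, 7^5≡11, 7^6≡25, 7^7≡19, 7^8≡3, 7^9≡21, 7^10≡17, 7^11≡15, 7^12≡1. ord_26(7) = 12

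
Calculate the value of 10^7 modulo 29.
By repeated squaring (mod 29): 10^{1}≡10, 10^{2}≡13, 10^{4}≡24. Then 10^{7} = 10^{4+2+1} ≡ 24 × 13 × 10 ≡ 17 (mod 29)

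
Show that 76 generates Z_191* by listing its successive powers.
76^1, 76^2, ..., 76^{190} mod 191: [76, 46, 58, 15, 185, 117, 106, 34, 101, 36, 62, 128, 178, 158, 166, 10, 187, 78, 7, 150, 131, 24, 105, 149, 55, 169, 47, 134, 61, 52, 132, 100, 151, 16, 70, 163, 164, 49, 95, 153, 168, 162, 88, 3, 37, 138, 174, 45, 173, 160, 127, 102, 112, 108, 186, 2, 152, 92, 116, 30, 179, 43, 21, 68, 11, 72, 124, 65, 165, 125, 141, 20, 183, 156, 14, 109, 71, 48, 19, 107, 110, 147, 94, 77, 122, 104, 73, 9, 111, 32, 140, 135, 137, 98, 190, 115, 145, 133, 176, 6, 74, 85, 157, 90, 155, 129, 63, 13, 33, 25, 181, 4, 113, 184, 41, 60, 167, 86, 42, 136, 22, 144, 57, 130, 139, 59, 91, 40, 175, 121, 28, 27, 142, 96, 38, 23, 29, 103, 188, 154, 53, 17, 146, 18, 31, 64, 89, 79, 83, 5, 189, 39, 99, 75, 161, 12, 148, 170, 123, 180, 119, 67, 126, 26, 66, 50, 171, 8, 35, 177, 82, 120, 143, 172, 84, 81, 44, 97, 114, 69, 87, 118, 182, 80, 159, 51, 56, 54, 93, 1]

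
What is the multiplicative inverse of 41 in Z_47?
Since 47 is prime, by Fermat 41^(-1) ≡ 41^{45} ≡ 39 mod 47. Verify: 41 × 39 = 1599 ≡ 1 mod 47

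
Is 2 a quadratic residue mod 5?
By Euler's criterion: 2^{2} ≡ 4 mod 5. Since this equals -1 (≡ 4), 2 is not a QR.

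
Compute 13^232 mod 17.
Using Fermat: 13^{16} ≡ 1 mod 17. 232 ≡ 8 mod 16. So 13^{232} ≡ 13^{8} ≡ 1 mod 17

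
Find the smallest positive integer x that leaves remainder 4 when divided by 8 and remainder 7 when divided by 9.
M = 8 × 9 = 72. M₁ = 9, y₁ ≡ 1 (mod 8). M₂ = 8, y₂ ≡ 8 (mod 9). x = 4×9×1 + 7×8×8 ≡ 52 (mod 72)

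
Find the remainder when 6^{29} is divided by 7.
By Fermat: 6^{6} ≡ 1 mod 7. 29 = 4×6 + 5. So 6^{29} ≡ 6^{5} ≡ 6 mod 7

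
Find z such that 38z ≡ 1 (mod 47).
Since 47 is prime, by Fermat 38^(-1) ≡ 38^{45} ≡ 26 (mod 47). Verify: 38 × 26 = 988 ≡ 1 (mod 47)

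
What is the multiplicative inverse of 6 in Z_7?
Since 7 is prime, by Fermat 6^(-1) ≡ 6^{5} ≡ 6 mod 7. Verify: 6 × 6 = 36 ≡ 1 mod 7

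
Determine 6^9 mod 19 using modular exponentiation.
By repeated squaring (mod 19): 6^{1}≡6, 6^{2}≡17, 6^{4}≡4, 6^{8}≡16. Then 6^{9} = 6^{8+1} ≡ 16 × 6 ≡ 1 (mod 19)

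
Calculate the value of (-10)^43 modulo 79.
By repeated squaring mod 79: (-10)^{1}≡69, (-10)^{2}≡21, (-10)^{4}≡46, (-10)^{8}≡62, (-10)^{16}≡52, (-10)^{32}≡18. Then (-10)^{43} = (-10)^{32+8+2+1} ≡ 18 × 62 × 21 × 69 ≡ 33 mod 79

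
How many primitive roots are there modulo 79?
Number of primitive roots mod 79 = φ(p-1) = φ(78) = 24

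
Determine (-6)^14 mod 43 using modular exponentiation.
By repeated squaring mod 43: (-6)^{1}≡37, (-6)^{2}≡36, (-6)^{4}≡6, (-6)^{8}≡36. Then (-6)^{14} = (-6)^{8+4+2} ≡ 36 × 6 × 36 ≡ 36 mod 43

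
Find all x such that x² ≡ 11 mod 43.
The square roots of 11 mod 43 are 21 and 22. Verify: 21² = 441 ≡ 11 mod 43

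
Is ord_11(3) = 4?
Powers of 3 mod 11: 3^1≡3, 3^2≡9, 3^3≡5, 3^4≡4, 3^5≡1. 3^4≡4≢1, so ord ≠ 4. No, the actual order is 5.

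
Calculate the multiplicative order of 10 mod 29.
Powers of 10 mod 29: 10^1≡10, 10^2≡13, 10^3≡14, 10^4≡24, 10^5≡8, 10^6≡22, 10^7≡17, 10^8≡25, 10^9≡18, 10^10≡6, 10^11≡2, 10^12≡20, 10^13≡26, 10^14≡28, 10^15≡19, 10^16≡16, 10^17≡15, 10^18≡5, 10^19≡21, 10^20≡7, 10^21≡12, 10^22≡4, 10^23≡11, 10^24≡23, 10^25≡27, 10^26≡9, 10^27≡3, 10^28≡1. Order = 28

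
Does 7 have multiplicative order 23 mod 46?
Powers of 7 mod 46: 7^1≡7, 7^2≡3, 7^3≡21, 7^4≡9, 7^5≡17, 7^6≡27, 7^7≡5, 7^8≡35, 7^9≡15, 7^10≡13, 7^11≡45, 7^12≡39, 7^13≡43, 7^14≡25, 7^15≡37, 7^16≡29, 7^17≡19, 7^18≡41, 7^19≡11, 7^20≡31, 7^21≡33, 7^22≡1. Already 7^22≡1, so the order is 22 < 23. No, the actual order is 22.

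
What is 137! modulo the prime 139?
(138)! = (137)! × (138) ≡ -1 (mod 139). So (137)! ≡ -1 × (138)^(-1) ≡ (-1)×(-1) = 1 (mod 139)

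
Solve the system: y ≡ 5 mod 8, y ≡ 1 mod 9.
M = 8 × 9 = 72. M₁ = 9, y₁ ≡ 1 mod 8. M₂ = 8, y₂ ≡ 8 mod 9. y = 5×9×1 + 1×8×8 ≡ 37 mod 72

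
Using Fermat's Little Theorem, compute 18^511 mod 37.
By Fermat: 18^{36} ≡ 1 mod 37. 511 ≡ 7 mod 36. So 18^{511} ≡ 18^{7} ≡ 13 mod 37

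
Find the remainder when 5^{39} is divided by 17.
By Fermat: 5^{16} ≡ 1 mod 17. 39 = 2×16 + 7. So 5^{39} ≡ 5^{7} ≡ 10 mod 17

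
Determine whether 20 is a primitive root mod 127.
20^{6} ≡ 1 mod 127 and 6 < 126, so ord_127(20) = 6 ≠ 126 and 20 is not a primitive root.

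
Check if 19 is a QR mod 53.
By Euler's criterion: 19^{26} ≡ 52 mod 53. Since this equals -1 (≡ 52), 19 is not a QR.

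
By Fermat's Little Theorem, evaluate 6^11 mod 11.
By Fermat: 6^{10} ≡ 1 mod 11. So 6^{11} = 6^{10} · 6^{1} ≡ 6^{1} ≡ 6 mod 11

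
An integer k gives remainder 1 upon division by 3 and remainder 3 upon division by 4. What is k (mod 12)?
M = 3 × 4 = 12. M₁ = 4, y₁ ≡ 1 (mod 3). M₂ = 3, y₂ ≡ 3 (mod 4). k = 1×4×1 + 3×3×3 ≡ 7 (mod 12)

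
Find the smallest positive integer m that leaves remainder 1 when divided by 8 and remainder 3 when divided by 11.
M = 8 × 11 = 88. M₁ = 11, y₁ ≡ 3 (mod 8). M₂ = 8, y₂ ≡ 7 (mod 11). m = 1×11×3 + 3×8×7 ≡ 25 (mod 88)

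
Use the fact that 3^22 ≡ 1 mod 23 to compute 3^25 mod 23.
By Fermat: 3^{22} ≡ 1 mod 23. So 3^{25} = 3^{22} · 3^{3} ≡ 3^{3} ≡ 4 mod 23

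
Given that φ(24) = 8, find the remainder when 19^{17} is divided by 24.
By Euler: 19^{8} ≡ 1 mod 24 since gcd(19, 24) = 1. 17 = 2×8 + 1. So 19^{17} ≡ 19^{1} ≡ 19 mod 24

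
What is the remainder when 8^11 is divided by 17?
By repeated squaring mod 17: 8^{1}≡8, 8^{2}≡13, 8^{4}≡16, 8^{8}≡1. Then 8^{11} = 8^{8+2+1} ≡ 1 × 13 × 8 ≡ 2 mod 17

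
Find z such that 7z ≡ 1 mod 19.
Since 19 is prime, by Fermat 7^(-1) ≡ 7^{17} ≡ 11 mod 19. Verify: 7 × 11 = 77 ≡ 1 mod 19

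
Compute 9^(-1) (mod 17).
Since 17 is prime, by Fermat 9^(-1) ≡ 9^{15} ≡ 2 (mod 17). Verify: 9 × 2 = 18 ≡ 1 (mod 17)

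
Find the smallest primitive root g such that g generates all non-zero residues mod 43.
g = 3. Powers: [3, 9, 27, 38, 28, 41, 37, 25, 32, ...] generates all 42 non-zero residues.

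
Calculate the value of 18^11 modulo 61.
By repeated squaring mod 61: 18^{1}≡18, 18^{2}≡19, 18^{4}≡56, 18^{8}≡25. Then 18^{11} = 18^{8+2+1} ≡ 25 × 19 × 18 ≡ 10 mod 61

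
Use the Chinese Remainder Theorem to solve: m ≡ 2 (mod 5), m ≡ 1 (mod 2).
M = 5 × 2 = 10. M₁ = 2, y₁ ≡ 3 (mod 5). M₂ = 5, y₂ ≡ 1 (mod 2). m = 2×2×3 + 1×5×1 ≡ 7 (mod 10)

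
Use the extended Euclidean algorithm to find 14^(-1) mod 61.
Extended GCD: 14(-13) + 61(3) = 1. So 14^(-1) ≡ -13 ≡ 48 (mod 61). Verify: 14 × 48 = 672 ≡ 1 (mod 61)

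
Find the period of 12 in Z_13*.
Powers of 12 mod 13: 12^1≡12, 12^2≡1. ord_13(12) = 2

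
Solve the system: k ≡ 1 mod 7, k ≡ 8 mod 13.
M = 7 × 13 = 91. M₁ = 13, y₁ ≡ 6 mod 7. M₂ = 7, y₂ ≡ 2 mod 13. k = 1×13×6 + 8×7×2 ≡ 8 mod 91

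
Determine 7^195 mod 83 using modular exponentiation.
Using Fermat: 7^{82} ≡ 1 mod 83. 195 ≡ 31 mod 82. So 7^{195} ≡ 7^{31} ≡ 4 mod 83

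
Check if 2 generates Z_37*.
ord_37(2) divides 36. For each prime q|36: 2^{18}≡36, 2^{12}≡26, none ≡ 1. So 2 has order 36 and is a primitive root mod 37.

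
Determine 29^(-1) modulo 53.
Since 53 is prime, by Fermat 29^(-1) ≡ 29^{51} ≡ 11 (mod 53). Verify: 29 × 11 = 319 ≡ 1 (mod 53)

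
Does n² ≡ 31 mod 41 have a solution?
By Euler's criterion: 31^{20} ≡ 1 mod 41. Since this equals 1, 31 is a QR.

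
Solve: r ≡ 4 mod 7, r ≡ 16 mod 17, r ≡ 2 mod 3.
M = 7 × 17 × 3 = 357. M₁ = 51, y₁ ≡ 4 mod 7. M₂ = 21, y₂ ≡ 13 mod 17. M₃ = 119, y₃ ≡ 2 mod 3. r = 4×51×4 + 16×21×13 + 2×119×2 ≡ 305 mod 357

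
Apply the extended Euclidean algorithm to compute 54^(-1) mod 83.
Extended GCD: 54(20) + 83(-13) = 1. So 54^(-1) ≡ 20 mod 83. Verify: 54 × 20 = 1080 ≡ 1 mod 83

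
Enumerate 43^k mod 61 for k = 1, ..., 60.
43^1, 43^2, ..., 43^{60} mod 61: [43, 19, 24, 56, 29, 27, 2, 25, 38, 48, 51, 58, 54, 4, 50, 15, 35, 41, 55, 47, 8, 39, 30, 9, 21, 49, 33, 16, 17, 60, 18, 42, 37, 5, 32, 34, 59, 36, 23, 13, 10, 3, 7, 57, 11, 46, 26, 20, 6, 14, 53, 22, 31, 52, 40, 12, 28, 45, 44, 1]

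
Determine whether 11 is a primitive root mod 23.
ord_23(11) divides 22. For each prime q|22: 11^{11}≡22, 11^{2}≡6, none ≡ 1. So 11 has order 22 and is a primitive root mod 23.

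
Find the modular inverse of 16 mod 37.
Since 37 is prime, by Fermat 16^(-1) ≡ 16^{35} ≡ 7 mod 37. Verify: 16 × 7 = 112 ≡ 1 mod 37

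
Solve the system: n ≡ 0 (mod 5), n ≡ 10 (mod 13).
M = 5 × 13 = 65. M₁ = 13, y₁ ≡ 2 (mod 5). M₂ = 5, y₂ ≡ 8 (mod 13). n = 0×13×2 + 10×5×8 ≡ 10 (mod 65)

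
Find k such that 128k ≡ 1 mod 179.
Since 179 is prime, by Fermat 128^(-1) ≡ 128^{177} ≡ 7 mod 179. Verify: 128 × 7 = 896 ≡ 1 mod 179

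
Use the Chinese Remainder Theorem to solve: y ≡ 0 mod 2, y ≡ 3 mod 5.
M = 2 × 5 = 10. M₁ = 5, y₁ ≡ 1 mod 2. M₂ = 2, y₂ ≡ 3 mod 5. y = 0×5×1 + 3×2×3 ≡ 8 mod 10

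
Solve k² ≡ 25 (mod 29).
The square roots of 25 mod 29 are 24 and 5. Verify: 24² = 576 ≡ 25 (mod 29)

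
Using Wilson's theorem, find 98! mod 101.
(100)! = (98)! × (99) × (100) ≡ -1 (mod 101). So (98)! ≡ -1 × [(100)(99)]^(-1) ≡ 50 (mod 101)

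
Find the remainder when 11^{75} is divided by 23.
By Fermat: 11^{22} ≡ 1 mod 23. 75 = 3×22 + 9. So 11^{75} ≡ 11^{9} ≡ 19 mod 23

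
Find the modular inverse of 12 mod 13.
Since 13 is prime, by Fermat 12^(-1) ≡ 12^{11} ≡ 12 (mod 13). Verify: 12 × 12 = 144 ≡ 1 (mod 13)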